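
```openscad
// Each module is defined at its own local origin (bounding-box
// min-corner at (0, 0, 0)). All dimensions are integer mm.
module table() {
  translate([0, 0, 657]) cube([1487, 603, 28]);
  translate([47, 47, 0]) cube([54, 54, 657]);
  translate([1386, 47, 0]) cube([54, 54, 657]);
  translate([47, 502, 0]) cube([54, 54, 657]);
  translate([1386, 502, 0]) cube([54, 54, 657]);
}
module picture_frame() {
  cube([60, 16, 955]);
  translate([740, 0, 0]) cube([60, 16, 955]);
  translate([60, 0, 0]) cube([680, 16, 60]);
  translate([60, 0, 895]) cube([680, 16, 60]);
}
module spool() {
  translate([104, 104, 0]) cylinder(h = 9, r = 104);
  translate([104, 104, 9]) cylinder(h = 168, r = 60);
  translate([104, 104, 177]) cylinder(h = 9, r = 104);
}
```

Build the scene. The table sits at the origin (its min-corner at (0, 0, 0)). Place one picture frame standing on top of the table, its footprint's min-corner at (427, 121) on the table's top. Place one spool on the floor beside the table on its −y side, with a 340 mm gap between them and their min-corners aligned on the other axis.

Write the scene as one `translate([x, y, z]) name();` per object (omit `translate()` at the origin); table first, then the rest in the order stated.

table();
translate([427, 121, 685]) picture_frame();
translate([0, -548, 0]) spool();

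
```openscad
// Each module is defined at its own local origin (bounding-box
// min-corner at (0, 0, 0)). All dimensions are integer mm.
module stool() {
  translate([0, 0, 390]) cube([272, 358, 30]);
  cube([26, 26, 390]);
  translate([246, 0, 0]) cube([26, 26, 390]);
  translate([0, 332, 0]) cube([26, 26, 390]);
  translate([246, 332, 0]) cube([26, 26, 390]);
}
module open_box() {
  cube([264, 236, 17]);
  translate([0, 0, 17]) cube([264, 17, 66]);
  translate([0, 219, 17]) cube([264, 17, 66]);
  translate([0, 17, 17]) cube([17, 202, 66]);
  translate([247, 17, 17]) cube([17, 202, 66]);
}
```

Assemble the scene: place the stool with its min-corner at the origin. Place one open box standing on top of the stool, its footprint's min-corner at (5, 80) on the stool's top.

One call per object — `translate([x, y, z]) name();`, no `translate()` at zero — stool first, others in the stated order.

stool();
translate([5, 80, 420]) open_box();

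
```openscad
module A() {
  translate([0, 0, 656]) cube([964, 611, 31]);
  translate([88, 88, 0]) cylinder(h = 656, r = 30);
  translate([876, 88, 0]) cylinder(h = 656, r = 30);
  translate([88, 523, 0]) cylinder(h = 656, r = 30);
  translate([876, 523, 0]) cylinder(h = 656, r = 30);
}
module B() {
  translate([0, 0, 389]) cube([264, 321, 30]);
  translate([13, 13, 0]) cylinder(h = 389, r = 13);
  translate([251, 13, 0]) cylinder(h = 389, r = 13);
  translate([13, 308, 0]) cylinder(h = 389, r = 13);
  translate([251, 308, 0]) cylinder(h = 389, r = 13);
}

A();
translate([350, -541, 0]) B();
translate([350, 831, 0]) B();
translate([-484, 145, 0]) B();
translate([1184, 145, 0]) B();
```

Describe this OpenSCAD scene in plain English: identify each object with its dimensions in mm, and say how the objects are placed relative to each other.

A is a rectangular dining table. The top is 964×611×31 mm with its upper surface at z = 687 mm. It stands on four round legs of 60 mm diameter, each leg's bounding box inset 58 mm from the nearest pair of top edges, running from the floor to the underside of the top.

B is a four-legged stool. The seat is a 264×321×30 mm slab whose top surface is at z = 419 mm; four round legs, each 26 mm in diameter, run from the floor (z = 0) to the underside of the seat, each leg's axis is inset half a diameter from the nearest pair of seat edges (so the leg's bounding box is flush with the corner).

Four stools sit around the table at the −y, +y, −x, +x sides.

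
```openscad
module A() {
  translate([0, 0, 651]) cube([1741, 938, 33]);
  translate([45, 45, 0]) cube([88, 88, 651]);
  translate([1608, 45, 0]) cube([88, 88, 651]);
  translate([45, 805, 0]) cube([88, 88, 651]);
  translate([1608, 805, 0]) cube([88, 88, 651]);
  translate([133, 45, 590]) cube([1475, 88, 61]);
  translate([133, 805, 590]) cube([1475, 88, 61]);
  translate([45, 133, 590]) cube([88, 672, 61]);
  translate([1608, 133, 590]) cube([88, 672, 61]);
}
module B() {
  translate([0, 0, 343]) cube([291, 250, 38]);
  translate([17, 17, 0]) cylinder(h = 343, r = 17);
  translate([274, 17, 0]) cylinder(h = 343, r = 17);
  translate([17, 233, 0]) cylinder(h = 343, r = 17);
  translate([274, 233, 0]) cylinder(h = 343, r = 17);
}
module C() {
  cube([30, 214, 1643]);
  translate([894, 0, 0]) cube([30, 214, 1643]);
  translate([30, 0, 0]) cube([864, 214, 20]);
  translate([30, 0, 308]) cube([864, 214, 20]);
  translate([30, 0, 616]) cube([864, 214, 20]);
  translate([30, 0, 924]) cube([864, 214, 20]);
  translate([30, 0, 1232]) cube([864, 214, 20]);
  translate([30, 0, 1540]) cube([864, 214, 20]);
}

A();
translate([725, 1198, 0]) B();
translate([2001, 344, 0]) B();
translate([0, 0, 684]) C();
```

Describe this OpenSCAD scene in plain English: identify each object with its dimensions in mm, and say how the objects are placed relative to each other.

A is a table: top 1741 mm (x) × 938 mm (y), 33 mm thick, upper face at z = 684 mm, on four 88×88 mm square legs, each inset 45 mm from the nearest pair of top edges, running from z = 0 to the bottom of the top. Four apron rails, 88 mm thick and 61 mm tall, run between adjacent legs with their top edges flush with the underside of the top and their outer faces flush with the legs' outer faces.

B is a simple wooden stool: a rectangular seat 291 mm (x) by 250 mm (y), 38 mm thick, top face at z = 381 mm, on four round legs, each 34 mm in diameter. The legs rest on z = 0, each leg's axis is inset half a diameter from the nearest pair of seat edges (so the leg's bounding box is flush with the corner).

C is a bookshelf 924 mm wide overall, 214 mm deep and 1643 mm tall. The two sides are 30 mm thick vertical panels. 6 horizontal shelves of 20 mm thickness span between the inner faces of the sides; the lowest shelf sits on the floor and shelves are stacked with a clear vertical gap of 288 mm between each pair.

Two stools sit around the table at the +y, +x sides. The bookshelf is on top of the table.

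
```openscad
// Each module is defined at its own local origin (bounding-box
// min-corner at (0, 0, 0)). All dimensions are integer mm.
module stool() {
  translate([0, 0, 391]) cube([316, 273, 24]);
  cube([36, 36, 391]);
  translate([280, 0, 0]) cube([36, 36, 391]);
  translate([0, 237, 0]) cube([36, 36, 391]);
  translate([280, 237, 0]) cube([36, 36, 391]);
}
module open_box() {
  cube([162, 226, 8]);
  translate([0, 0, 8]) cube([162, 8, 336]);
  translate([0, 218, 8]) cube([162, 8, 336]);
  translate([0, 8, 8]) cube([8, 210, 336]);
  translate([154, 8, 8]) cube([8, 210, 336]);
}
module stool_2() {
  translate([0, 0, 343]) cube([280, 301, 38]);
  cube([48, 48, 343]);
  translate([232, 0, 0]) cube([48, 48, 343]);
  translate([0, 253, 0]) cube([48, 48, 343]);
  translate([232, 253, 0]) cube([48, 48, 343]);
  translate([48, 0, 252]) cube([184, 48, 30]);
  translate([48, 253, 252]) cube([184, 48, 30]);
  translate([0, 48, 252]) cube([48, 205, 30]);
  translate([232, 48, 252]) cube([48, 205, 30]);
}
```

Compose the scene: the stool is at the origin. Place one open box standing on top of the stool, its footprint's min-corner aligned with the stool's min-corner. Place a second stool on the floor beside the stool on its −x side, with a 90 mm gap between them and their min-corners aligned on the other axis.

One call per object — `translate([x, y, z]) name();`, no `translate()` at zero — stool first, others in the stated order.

stool();
translate([0, 0, 415]) open_box();
translate([-370, 0, 0]) stool_2();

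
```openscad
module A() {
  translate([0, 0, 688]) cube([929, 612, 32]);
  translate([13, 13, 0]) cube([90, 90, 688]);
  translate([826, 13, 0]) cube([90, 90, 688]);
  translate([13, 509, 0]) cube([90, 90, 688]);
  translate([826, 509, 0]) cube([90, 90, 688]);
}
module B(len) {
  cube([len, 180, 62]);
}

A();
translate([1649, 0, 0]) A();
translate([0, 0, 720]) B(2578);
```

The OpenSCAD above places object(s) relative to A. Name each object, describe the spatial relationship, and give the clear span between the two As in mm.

A is a table. B is a beam. A beam spans the tops of two tables. The clear span between the two tables is 720 mm.

Second table starts at x = 1649; first ends at x = 929; clear span = 1649 − 929 = 720 mm.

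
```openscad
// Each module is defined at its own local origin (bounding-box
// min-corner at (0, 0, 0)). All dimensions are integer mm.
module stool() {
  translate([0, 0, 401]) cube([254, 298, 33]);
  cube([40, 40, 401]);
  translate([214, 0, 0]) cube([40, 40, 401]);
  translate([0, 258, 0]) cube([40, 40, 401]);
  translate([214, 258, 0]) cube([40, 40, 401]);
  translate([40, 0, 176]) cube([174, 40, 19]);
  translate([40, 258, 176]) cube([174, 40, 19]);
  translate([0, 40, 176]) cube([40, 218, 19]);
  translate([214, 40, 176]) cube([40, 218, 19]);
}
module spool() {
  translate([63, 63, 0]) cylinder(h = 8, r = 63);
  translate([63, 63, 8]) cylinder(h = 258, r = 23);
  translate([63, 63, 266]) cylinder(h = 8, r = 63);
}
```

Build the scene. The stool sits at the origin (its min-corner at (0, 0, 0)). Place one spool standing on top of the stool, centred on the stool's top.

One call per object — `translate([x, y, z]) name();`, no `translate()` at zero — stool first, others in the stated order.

stool();
translate([64, 86, 434]) spool();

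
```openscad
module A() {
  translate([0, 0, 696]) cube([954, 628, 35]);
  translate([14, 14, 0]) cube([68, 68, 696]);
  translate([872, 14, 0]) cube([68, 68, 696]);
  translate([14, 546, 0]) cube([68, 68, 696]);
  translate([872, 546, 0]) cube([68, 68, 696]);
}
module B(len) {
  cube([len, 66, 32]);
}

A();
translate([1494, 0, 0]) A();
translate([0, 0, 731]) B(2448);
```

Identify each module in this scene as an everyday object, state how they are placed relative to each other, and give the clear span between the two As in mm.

Second table starts at x = 1494; first ends at x = 954; clear span = 1494 − 954 = 540 mm.

A is a table. B is a beam. A beam spans the tops of two tables. The clear span between the two tables is 540 mm.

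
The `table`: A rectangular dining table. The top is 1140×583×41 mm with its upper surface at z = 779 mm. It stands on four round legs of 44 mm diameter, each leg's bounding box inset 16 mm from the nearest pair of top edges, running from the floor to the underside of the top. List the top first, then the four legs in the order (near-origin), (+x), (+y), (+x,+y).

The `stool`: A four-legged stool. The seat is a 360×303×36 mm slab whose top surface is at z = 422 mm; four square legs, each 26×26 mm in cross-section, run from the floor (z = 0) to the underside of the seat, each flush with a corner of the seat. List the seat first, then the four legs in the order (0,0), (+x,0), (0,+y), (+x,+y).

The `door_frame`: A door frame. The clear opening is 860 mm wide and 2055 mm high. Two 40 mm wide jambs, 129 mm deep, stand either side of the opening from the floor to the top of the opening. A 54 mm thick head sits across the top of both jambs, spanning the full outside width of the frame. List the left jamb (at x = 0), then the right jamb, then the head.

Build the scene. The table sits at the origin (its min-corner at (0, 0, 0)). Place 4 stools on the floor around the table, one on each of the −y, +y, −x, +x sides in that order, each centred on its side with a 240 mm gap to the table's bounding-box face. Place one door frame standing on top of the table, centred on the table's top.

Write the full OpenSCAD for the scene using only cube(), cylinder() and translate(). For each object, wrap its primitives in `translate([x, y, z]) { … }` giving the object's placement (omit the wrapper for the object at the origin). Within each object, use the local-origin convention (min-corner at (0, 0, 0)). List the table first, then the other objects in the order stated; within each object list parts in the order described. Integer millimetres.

translate([0, 0, 738]) cube([1140, 583, 41]);
translate([38, 38, 0]) cylinder(h = 738, r = 22);
translate([1102, 38, 0]) cylinder(h = 738, r = 22);
translate([38, 545, 0]) cylinder(h = 738, r = 22);
translate([1102, 545, 0]) cylinder(h = 738, r = 22);
translate([390, -543, 0]) {
  translate([0, 0, 386]) cube([360, 303, 36]);
  cube([26, 26, 386]);
  translate([334, 0, 0]) cube([26, 26, 386]);
  translate([0, 277, 0]) cube([26, 26, 386]);
  translate([334, 277, 0]) cube([26, 26, 386]);
}
translate([390, 823, 0]) {
  translate([0, 0, 386]) cube([360, 303, 36]);
  cube([26, 26, 386]);
  translate([334, 0, 0]) cube([26, 26, 386]);
  translate([0, 277, 0]) cube([26, 26, 386]);
  translate([334, 277, 0]) cube([26, 26, 386]);
}
translate([-600, 140, 0]) {
  translate([0, 0, 386]) cube([360, 303, 36]);
  cube([26, 26, 386]);
  translate([334, 0, 0]) cube([26, 26, 386]);
  translate([0, 277, 0]) cube([26, 26, 386]);
  translate([334, 277, 0]) cube([26, 26, 386]);
}
translate([1380, 140, 0]) {
  translate([0, 0, 386]) cube([360, 303, 36]);
  cube([26, 26, 386]);
  translate([334, 0, 0]) cube([26, 26, 386]);
  translate([0, 277, 0]) cube([26, 26, 386]);
  translate([334, 277, 0]) cube([26, 26, 386]);
}
translate([100, 227, 779]) {
  cube([40, 129, 2055]);
  translate([900, 0, 0]) cube([40, 129, 2055]);
  translate([0, 0, 2055]) cube([940, 129, 54]);
}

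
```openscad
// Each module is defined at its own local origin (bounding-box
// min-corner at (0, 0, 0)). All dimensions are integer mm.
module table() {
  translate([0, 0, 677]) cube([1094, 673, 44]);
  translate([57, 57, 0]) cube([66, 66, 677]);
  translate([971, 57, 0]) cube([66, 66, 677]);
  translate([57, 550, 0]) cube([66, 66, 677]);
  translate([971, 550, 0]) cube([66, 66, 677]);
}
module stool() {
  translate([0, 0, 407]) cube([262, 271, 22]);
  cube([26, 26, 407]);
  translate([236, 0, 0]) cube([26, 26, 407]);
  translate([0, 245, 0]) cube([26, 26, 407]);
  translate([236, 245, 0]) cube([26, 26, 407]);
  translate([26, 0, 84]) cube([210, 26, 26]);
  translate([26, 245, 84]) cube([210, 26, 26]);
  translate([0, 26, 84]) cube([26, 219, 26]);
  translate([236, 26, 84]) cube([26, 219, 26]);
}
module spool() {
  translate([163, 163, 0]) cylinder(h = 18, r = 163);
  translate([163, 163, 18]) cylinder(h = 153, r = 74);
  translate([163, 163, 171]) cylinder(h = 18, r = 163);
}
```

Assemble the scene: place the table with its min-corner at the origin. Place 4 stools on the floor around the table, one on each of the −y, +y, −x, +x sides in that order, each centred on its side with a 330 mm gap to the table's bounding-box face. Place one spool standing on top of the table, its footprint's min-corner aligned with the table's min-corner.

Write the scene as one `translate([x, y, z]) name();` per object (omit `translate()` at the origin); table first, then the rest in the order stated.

table();
translate([416, -601, 0]) stool();
translate([416, 1003, 0]) stool();
translate([-592, 201, 0]) stool();
translate([1424, 201, 0]) stool();
translate([0, 0, 721]) spool();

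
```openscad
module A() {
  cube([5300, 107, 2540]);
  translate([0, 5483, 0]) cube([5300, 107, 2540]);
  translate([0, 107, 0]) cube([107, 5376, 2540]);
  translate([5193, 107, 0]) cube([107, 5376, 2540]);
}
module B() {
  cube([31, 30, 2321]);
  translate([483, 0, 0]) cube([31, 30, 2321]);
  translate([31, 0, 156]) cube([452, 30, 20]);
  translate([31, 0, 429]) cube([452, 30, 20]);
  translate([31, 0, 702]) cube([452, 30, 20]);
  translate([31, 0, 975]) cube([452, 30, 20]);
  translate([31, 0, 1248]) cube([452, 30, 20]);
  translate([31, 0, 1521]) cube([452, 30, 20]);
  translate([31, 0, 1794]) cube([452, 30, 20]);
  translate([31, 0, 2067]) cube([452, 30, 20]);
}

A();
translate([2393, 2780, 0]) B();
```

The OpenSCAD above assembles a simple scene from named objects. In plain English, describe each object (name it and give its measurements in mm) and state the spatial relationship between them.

A is the wall frame of a small rectangular building: four walls, each 2540 mm tall and 107 mm thick, enclosing a footprint 5300 mm (x) by 5590 mm (y) outside-to-outside, with no floor or roof. The front and back walls (the −y and +y sides) span the full width; the two side walls fit between them.

B is a wooden ladder with two side rails of 31×30 mm section and 2321 mm height, set 514 mm apart overall. Between them run 8 rectangular rungs (30 mm deep, 20 mm thick), front faces flush with the rails' −y face. The bottom of the first rung is 156 mm above the floor and each subsequent rung is 273 mm higher than the one below.

The ladder sits inside the house frame, centred.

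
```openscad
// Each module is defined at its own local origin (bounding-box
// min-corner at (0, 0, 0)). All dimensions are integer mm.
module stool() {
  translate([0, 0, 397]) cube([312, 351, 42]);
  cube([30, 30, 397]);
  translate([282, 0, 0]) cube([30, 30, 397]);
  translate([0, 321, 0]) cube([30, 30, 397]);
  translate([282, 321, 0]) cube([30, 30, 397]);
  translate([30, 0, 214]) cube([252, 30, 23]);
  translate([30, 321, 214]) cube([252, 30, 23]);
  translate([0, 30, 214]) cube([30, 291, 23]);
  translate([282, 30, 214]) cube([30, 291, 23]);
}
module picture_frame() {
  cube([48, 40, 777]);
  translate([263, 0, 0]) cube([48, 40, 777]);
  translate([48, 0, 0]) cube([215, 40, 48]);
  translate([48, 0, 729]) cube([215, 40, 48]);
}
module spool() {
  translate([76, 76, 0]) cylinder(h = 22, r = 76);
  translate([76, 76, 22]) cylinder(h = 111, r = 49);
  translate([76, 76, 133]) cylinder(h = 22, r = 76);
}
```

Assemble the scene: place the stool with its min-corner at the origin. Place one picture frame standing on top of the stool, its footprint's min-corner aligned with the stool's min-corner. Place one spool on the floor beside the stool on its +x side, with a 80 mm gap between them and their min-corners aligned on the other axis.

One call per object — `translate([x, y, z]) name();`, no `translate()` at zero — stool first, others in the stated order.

stool();
translate([0, 0, 439]) picture_frame();
translate([392, 0, 0]) spool();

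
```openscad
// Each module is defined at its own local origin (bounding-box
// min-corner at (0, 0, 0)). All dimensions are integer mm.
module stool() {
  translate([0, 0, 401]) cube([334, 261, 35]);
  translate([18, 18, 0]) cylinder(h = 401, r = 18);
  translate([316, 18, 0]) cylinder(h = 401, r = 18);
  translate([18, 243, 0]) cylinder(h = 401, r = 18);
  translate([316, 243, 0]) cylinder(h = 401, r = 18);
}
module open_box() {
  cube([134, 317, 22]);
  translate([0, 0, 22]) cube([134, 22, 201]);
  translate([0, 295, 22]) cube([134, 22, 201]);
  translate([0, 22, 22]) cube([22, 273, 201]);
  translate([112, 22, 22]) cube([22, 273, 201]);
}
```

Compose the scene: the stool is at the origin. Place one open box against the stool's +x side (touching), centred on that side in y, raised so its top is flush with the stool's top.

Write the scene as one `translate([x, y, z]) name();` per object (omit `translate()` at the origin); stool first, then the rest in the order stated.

stool();
translate([334, -28, 213]) open_box();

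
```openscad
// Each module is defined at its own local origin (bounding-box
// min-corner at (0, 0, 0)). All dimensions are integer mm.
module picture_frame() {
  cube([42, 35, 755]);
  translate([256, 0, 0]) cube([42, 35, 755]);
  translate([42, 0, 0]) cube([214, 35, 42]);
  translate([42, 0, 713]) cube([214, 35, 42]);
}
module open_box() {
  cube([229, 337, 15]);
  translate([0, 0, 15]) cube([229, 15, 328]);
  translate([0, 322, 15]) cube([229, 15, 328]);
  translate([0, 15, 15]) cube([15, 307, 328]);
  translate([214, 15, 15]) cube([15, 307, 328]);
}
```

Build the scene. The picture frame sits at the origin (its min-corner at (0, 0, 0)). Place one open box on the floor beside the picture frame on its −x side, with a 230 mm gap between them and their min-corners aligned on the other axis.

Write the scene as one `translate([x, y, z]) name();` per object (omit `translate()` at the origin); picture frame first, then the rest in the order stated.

picture_frame();
translate([-459, 0, 0]) open_box();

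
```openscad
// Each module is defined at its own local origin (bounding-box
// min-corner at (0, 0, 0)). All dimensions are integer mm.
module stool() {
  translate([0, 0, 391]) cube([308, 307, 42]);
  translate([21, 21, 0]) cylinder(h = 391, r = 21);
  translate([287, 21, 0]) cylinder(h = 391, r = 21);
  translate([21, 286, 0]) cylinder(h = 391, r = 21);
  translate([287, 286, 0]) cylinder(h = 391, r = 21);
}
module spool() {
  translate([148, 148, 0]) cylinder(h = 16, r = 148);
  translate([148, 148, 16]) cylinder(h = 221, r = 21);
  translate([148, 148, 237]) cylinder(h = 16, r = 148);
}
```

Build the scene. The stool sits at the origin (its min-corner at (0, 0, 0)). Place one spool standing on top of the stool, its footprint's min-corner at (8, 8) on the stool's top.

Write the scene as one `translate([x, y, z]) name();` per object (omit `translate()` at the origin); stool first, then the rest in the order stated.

stool();
translate([8, 8, 433]) spool();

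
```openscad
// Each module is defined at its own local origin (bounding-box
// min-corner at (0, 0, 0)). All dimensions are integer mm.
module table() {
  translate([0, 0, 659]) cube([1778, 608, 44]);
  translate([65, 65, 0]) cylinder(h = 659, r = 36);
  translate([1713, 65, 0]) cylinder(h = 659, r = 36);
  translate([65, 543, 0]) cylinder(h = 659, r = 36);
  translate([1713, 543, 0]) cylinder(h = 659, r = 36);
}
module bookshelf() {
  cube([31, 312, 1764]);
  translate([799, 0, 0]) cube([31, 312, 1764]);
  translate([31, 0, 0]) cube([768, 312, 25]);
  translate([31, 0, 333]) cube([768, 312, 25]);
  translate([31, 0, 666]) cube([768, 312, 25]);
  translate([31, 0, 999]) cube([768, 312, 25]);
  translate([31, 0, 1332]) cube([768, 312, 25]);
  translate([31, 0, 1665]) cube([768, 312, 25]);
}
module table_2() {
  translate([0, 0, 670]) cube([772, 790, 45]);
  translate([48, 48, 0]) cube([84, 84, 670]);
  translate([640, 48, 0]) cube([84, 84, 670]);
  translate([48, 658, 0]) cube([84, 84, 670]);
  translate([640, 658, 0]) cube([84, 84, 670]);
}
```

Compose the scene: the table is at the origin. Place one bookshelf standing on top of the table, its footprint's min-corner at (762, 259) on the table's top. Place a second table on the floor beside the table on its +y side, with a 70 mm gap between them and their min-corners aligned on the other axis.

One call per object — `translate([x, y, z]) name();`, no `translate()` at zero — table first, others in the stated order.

table();
translate([762, 259, 703]) bookshelf();
translate([0, 678, 0]) table_2();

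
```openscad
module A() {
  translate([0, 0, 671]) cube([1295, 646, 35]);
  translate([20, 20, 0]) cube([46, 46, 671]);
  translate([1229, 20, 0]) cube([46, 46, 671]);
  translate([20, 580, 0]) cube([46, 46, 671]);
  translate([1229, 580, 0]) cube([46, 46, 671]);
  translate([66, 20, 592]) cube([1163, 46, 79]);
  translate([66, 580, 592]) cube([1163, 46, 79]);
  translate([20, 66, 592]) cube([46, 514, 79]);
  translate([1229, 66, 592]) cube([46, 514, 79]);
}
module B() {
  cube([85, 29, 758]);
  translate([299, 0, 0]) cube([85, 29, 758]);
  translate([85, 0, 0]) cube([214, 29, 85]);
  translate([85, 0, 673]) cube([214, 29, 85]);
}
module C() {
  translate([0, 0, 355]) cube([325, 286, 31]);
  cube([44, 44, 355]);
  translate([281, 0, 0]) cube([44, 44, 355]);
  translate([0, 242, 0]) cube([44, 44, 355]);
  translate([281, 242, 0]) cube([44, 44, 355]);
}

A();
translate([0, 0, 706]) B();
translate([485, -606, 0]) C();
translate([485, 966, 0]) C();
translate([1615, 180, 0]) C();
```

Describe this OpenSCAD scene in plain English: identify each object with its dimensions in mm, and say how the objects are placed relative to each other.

A is a table: top 1295 mm (x) × 646 mm (y), 35 mm thick, upper face at z = 706 mm, on four 46×46 mm square legs, each inset 20 mm from the nearest pair of top edges, running from z = 0 to the bottom of the top. Four apron rails, 46 mm thick and 79 mm tall, run between adjacent legs with their top edges flush with the underside of the top and their outer faces flush with the legs' outer faces.

B is a picture frame with a 214×588 mm rectangular opening (x by z) and a uniform 85 mm border on every side. Frame depth is 29 mm along y. It is built from two vertical stiles running the full outside height and two horizontal rails spanning the gap between the stiles.

C is a four-legged stool. The seat is a 325×286×31 mm slab whose top surface is at z = 386 mm; four square legs, each 44×44 mm in cross-section, run from the floor (z = 0) to the underside of the seat, each flush with a corner of the seat.

The picture frame is on top of the table. Three stools sit around the table at the −y, +y, +x sides.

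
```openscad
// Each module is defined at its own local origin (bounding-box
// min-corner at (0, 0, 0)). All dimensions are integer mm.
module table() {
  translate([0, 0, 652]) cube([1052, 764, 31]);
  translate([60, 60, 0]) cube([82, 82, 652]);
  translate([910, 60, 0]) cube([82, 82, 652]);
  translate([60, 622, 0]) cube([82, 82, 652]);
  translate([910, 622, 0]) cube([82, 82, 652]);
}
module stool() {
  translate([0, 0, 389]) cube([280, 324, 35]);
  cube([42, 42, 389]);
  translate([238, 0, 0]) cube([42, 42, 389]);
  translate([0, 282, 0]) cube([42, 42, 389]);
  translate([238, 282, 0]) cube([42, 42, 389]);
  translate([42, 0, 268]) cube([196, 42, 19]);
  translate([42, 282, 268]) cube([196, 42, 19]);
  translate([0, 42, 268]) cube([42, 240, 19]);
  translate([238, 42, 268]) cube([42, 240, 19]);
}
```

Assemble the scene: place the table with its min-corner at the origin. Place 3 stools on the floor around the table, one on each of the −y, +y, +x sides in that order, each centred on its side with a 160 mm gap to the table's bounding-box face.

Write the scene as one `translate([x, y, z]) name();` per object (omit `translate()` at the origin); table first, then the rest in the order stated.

table();
translate([386, -484, 0]) stool();
translate([386, 924, 0]) stool();
translate([1212, 220, 0]) stool();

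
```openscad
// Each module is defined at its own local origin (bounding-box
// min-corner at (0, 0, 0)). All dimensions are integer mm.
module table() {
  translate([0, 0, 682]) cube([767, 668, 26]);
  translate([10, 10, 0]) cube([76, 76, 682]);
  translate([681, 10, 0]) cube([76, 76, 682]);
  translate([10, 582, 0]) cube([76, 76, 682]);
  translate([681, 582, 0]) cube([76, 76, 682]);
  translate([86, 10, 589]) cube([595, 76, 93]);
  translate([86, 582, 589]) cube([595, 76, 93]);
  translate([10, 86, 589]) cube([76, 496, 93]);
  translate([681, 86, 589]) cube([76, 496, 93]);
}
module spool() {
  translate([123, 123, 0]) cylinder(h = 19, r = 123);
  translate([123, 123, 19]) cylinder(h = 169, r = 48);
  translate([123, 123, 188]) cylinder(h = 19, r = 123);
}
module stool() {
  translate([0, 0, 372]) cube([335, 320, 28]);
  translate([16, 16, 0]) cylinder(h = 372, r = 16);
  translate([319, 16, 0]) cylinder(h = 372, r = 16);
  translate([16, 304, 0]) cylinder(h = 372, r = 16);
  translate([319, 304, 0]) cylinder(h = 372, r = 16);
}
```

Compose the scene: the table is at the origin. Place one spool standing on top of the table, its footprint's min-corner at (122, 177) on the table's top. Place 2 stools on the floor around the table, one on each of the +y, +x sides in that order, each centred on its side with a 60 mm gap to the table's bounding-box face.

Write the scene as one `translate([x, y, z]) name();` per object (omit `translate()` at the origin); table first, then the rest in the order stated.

table();
translate([122, 177, 708]) spool();
translate([216, 728, 0]) stool();
translate([827, 174, 0]) stool();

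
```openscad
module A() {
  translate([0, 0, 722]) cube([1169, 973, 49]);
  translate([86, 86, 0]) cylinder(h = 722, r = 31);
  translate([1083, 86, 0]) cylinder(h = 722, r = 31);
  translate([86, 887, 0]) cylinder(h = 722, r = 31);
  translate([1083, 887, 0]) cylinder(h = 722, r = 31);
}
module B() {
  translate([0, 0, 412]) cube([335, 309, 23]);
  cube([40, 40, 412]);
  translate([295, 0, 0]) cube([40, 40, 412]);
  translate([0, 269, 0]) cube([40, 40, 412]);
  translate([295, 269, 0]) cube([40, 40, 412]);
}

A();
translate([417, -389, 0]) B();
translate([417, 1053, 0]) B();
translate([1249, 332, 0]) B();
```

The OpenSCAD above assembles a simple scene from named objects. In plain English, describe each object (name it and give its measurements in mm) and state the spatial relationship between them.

A is a rectangular dining table. The top is 1169×973×49 mm with its upper surface at z = 771 mm. It stands on four round legs of 62 mm diameter, each leg's bounding box inset 55 mm from the nearest pair of top edges, running from the floor to the underside of the top.

B is a four-legged stool. The seat is a 335×309×23 mm slab whose top surface is at z = 435 mm; four square legs, each 40×40 mm in cross-section, run from the floor (z = 0) to the underside of the seat, each flush with a corner of the seat.

Three stools sit around the table at the −y, +y, +x sides.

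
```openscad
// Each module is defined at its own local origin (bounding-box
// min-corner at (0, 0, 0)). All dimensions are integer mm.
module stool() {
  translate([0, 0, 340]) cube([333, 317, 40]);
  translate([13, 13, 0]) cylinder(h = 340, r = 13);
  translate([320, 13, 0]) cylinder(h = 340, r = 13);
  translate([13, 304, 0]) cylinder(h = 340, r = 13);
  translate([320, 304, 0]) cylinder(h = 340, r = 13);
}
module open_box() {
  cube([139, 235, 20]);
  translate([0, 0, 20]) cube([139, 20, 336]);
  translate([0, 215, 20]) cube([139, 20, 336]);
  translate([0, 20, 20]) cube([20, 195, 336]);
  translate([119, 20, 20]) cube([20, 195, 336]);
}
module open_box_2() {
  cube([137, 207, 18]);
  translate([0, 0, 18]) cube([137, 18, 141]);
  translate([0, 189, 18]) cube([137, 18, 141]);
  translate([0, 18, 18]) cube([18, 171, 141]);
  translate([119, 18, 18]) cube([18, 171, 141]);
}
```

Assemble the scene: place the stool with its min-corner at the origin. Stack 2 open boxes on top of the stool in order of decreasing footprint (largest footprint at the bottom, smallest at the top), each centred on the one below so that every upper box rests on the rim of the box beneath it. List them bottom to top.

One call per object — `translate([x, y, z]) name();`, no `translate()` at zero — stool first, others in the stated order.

stool();
translate([97, 41, 380]) open_box();
translate([98, 55, 736]) open_box_2();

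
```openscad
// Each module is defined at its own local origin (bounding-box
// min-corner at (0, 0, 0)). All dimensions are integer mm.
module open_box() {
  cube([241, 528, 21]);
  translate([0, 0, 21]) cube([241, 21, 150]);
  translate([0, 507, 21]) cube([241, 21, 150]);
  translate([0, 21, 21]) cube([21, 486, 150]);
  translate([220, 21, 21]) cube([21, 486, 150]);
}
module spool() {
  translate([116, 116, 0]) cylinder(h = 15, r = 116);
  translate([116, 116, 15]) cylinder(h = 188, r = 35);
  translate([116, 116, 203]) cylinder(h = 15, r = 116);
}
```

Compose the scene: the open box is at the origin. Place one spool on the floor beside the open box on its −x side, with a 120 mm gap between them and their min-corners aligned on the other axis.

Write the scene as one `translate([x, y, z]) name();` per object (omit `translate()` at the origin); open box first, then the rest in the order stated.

open_box();
translate([-352, 0, 0]) spool();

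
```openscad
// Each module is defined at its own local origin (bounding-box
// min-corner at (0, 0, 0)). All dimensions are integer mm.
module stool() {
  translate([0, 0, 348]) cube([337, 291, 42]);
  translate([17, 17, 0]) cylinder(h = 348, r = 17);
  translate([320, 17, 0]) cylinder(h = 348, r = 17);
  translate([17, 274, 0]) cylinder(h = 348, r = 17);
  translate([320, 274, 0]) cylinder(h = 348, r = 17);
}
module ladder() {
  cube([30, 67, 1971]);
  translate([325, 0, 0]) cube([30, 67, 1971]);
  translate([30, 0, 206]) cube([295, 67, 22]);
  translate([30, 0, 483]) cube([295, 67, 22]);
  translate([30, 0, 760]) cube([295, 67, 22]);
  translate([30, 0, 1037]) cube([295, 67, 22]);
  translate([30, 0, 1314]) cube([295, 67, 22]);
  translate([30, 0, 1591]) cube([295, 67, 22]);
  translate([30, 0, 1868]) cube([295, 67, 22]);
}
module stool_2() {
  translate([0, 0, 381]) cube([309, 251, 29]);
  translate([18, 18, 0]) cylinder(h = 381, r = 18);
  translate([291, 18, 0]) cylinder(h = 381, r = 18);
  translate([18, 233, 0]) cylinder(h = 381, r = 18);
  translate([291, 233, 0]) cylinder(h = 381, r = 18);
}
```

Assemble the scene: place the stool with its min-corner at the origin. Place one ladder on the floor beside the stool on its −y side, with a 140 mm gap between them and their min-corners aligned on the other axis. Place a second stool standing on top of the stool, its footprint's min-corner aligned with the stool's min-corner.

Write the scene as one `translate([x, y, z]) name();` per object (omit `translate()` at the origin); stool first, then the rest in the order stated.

stool();
translate([0, -207, 0]) ladder();
translate([0, 0, 390]) stool_2();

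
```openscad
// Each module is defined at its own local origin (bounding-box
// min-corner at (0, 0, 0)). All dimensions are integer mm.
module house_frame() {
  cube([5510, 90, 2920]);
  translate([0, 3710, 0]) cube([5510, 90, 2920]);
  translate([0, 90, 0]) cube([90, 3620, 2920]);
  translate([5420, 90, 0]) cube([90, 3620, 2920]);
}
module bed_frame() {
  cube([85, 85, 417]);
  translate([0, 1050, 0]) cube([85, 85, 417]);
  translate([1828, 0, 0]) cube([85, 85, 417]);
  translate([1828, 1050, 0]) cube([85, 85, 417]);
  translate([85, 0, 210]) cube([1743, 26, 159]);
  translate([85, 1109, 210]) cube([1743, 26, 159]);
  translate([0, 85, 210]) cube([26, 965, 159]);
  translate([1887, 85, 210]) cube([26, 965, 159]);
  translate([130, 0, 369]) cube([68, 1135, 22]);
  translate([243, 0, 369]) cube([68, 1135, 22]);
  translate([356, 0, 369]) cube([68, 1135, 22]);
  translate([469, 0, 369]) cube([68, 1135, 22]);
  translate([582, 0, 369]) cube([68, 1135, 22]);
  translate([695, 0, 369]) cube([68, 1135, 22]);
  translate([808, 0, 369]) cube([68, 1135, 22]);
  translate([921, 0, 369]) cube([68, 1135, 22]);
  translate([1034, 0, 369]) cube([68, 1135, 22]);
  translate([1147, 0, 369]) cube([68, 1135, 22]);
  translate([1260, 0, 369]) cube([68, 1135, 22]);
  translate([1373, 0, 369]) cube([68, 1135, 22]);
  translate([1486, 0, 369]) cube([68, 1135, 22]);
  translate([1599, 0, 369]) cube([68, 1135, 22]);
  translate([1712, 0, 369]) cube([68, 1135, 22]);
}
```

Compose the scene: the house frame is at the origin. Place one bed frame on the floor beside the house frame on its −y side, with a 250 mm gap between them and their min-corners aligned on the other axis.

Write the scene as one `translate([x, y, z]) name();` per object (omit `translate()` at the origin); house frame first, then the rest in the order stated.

house_frame();
translate([0, -1385, 0]) bed_frame();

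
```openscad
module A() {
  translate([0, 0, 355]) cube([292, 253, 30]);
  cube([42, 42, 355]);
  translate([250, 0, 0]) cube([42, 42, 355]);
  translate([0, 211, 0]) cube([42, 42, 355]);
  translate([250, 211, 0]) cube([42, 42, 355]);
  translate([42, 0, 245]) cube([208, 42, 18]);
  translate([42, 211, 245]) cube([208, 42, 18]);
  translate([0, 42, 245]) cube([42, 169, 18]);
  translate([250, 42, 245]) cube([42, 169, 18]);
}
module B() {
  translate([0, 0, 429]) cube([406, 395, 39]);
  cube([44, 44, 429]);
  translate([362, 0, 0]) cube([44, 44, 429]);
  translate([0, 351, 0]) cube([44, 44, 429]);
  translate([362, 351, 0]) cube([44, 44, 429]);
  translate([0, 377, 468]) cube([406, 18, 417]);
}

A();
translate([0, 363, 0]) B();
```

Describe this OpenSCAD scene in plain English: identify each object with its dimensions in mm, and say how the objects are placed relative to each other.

A is a four-legged stool. The seat is 292×253 mm, 30 mm thick, top at z = 385 mm. It stands on four square legs, each 42×42 mm in cross-section, from z = 0 to the seat underside, each flush with a corner of the seat. Four stretchers, 42 mm wide and 18 mm tall, connect adjacent legs with their undersides at z = 245 mm, each running between the inner faces of the legs it joins and aligned with the legs' outer faces on the other axis.

B is a chair: 406×395 mm seat, 39 mm thick, top at z = 468 mm, on four 44 mm square corner legs flush with the seat edges. A 18 mm thick backrest slab spans the full seat width, extending 417 mm above the seat top, its back face flush with the seat's +y edge.

The chair is on the floor beside the stool on its +y side.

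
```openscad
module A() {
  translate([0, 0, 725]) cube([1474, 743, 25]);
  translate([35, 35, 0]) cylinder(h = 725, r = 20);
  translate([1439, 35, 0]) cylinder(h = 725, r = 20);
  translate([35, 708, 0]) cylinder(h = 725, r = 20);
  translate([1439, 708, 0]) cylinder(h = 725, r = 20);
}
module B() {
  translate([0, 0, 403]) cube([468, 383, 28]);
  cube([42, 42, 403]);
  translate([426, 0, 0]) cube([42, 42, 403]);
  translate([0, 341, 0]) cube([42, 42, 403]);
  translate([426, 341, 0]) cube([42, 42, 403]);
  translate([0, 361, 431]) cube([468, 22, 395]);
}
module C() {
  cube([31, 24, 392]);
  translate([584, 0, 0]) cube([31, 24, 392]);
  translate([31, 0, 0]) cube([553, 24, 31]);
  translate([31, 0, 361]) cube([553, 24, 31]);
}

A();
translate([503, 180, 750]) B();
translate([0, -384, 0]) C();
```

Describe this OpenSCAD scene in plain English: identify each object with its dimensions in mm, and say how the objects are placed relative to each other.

A is a table: top 1474 mm (x) × 743 mm (y), 25 mm thick, upper face at z = 750 mm, on four round legs of 40 mm diameter, each leg's bounding box inset 15 mm from the nearest pair of top edges, running from z = 0 to the bottom of the top.

B is a chair. The seat is a 468×383×28 mm slab with its top at z = 431 mm, on four 42×42 mm corner legs (flush with the seat edges, standing on z = 0). A flat backrest 22 mm thick, 395 mm tall, spans the full seat width and rises from the seat top along its +y edge, rear face flush with the rear of the seat.

C is a rectangular picture frame lying in the x–z plane (depth along y). The opening is 553 mm wide (x) by 330 mm tall (z), surrounded by a border 31 mm wide on all four sides. The frame is 24 mm deep and is made of two full-height vertical stiles with two horizontal rails fitted between them.

The chair is on top of the table, centred. The picture frame is on the floor beside the table on its −y side.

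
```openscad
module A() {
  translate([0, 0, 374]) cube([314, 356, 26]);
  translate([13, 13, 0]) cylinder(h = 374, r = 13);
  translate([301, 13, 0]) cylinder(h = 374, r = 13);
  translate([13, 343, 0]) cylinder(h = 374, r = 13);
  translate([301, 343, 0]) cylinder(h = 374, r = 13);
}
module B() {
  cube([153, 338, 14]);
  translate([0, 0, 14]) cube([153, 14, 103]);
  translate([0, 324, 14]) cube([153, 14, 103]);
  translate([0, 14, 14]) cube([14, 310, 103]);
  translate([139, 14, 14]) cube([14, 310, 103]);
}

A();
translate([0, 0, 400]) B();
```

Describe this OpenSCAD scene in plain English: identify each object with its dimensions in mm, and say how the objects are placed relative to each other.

A is a simple wooden stool: a rectangular seat 314 mm (x) by 356 mm (y), 26 mm thick, top face at z = 400 mm, on four round legs, each 26 mm in diameter. The legs rest on z = 0, each leg's axis is inset half a diameter from the nearest pair of seat edges (so the leg's bounding box is flush with the corner).

B is an open storage box with external size 153×338×117 mm and wall thickness 14 mm (the base is also 14 mm thick). The base covers the whole footprint; the four walls stand on the base, with the y-facing walls full-width and the x-facing walls fitting between their inner faces.

The open box is on top of the stool.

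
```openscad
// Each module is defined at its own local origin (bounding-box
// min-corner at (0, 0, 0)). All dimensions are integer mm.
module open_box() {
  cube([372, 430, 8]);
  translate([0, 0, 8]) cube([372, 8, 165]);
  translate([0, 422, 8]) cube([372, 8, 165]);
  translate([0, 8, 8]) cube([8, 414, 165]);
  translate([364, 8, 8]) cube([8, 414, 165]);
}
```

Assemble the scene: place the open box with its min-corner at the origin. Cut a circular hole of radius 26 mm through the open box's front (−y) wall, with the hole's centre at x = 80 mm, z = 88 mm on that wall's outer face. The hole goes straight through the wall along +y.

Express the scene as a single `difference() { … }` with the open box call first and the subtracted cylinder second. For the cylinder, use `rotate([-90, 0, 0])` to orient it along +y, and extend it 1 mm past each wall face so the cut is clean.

difference() {
  open_box();
  translate([80, -1, 88]) rotate([-90, 0, 0]) cylinder(h = 10, r = 26);
}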